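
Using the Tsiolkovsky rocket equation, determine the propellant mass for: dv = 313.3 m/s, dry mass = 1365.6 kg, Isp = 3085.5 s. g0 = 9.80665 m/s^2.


ve = Isp * g0 = 3085.5 * 9.80665 = 30258.418575 m/s
mass ratio = exp(dv/ve) = exp(313.3/30258.418575) = 1.01040793
m_prop = m_dry * (mr - 1) = 1365.6 * (1.01040793 - 1)
m_prop = 14.2131 kg

14.2131 kg


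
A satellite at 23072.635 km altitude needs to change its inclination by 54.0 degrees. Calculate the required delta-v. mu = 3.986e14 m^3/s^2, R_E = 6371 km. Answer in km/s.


r = 29443.6350 km = 2.9443635e+07 m
V = sqrt(mu/r) = 3679.3655 m/s
di = 54.0 deg = 0.9424778 rad
dV = 2*V*sin(di/2) = 2*3679.3655*sin(0.4712389)
dV = 3340.7940 m/s = 3.3408 km/s

3.3408 km/s


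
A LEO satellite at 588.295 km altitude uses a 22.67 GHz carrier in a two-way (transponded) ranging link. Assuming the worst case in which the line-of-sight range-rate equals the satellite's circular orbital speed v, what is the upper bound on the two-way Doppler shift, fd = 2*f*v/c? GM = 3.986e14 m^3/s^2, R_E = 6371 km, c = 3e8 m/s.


r = 6.959295e+06 m
v = sqrt(mu/r) = 7568.0854 m/s (worst-case radial velocity)
f = 22.67 GHz = 2.267e+10 Hz
fd = 2*f*v/c = 2*2.267e+10*7568.0854/3.0e+08
fd = 1.14379e+06 Hz

1.1438e+06 Hz


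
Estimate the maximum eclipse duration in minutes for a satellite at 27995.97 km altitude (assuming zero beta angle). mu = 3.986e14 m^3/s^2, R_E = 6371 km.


r = 34366.9700 km
T = 1056.7490 min
Eclipse fraction = arcsin(R_E/r)/pi = arcsin(6371.0000/34366.9700)/pi
= arcsin(0.1853815)/pi = 0.05935208
Eclipse duration = 0.05935208 * 1056.7490 = 62.7203 min

62.7203 minutes


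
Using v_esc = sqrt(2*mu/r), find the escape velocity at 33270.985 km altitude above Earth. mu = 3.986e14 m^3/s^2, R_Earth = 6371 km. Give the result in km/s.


r = 6371.0 + 33270.985 = 39641.9850 km = 3.9641985e+07 m
v_esc = sqrt(2*mu/r) = sqrt(2*3.986e14 / 3.9641985e+07)
v_esc = 4484.4166 m/s = 4.4844 km/s

4.4844 km/s


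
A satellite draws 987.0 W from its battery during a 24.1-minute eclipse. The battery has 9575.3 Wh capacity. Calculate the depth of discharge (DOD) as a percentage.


E_used = P * t / 60 = 987.0 * 24.1 / 60 = 396.4450 Wh
DOD = E_used / E_total * 100 = 396.4450 / 9575.3 * 100
DOD = 4.1403 %

4.1403 %


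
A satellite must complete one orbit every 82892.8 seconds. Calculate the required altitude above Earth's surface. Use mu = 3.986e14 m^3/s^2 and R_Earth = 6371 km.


T = 82892.8 s
r = (mu*T^2/(4*pi^2))^(1/3) = (3.986e14 * 82892.8^2 / (4*pi^2))^(1/3)
r = 4.1090087e+07 m = 41090.0868 km
alt = r - R_E = 41090.0868 - 6371 = 34719.0868 km

34719.0868 km


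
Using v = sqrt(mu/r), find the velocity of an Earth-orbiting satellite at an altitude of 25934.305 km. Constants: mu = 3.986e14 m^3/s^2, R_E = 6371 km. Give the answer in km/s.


r = R_E + alt = 6371.0 + 25934.305 = 32305.3050 km = 3.2305305e+07 m
v = sqrt(mu/r) = sqrt(3.986e14 / 3.2305305e+07) = 3512.6245 m/s = 3.5126 km/s

3.5126 km/s


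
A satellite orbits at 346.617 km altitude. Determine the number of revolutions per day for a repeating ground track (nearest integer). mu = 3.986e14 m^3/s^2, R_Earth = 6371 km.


r = 6.717617e+06 m
T = 2*pi*sqrt(r^3/mu) = 5479.4136 s = 91.3236 min
revs/day = 1440 / 91.3236 = 15.7681
Rounded: 16 revolutions per day

16 revolutions per day


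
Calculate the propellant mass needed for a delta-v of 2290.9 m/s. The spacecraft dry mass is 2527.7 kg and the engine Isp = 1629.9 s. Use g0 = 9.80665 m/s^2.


ve = Isp * g0 = 1629.9 * 9.80665 = 15983.858835 m/s
mass ratio = exp(dv/ve) = exp(2290.9/15983.858835) = 1.15410579
m_prop = m_dry * (mr - 1) = 2527.7 * (1.15410579 - 1)
m_prop = 389.5332 kg

389.5332 kg


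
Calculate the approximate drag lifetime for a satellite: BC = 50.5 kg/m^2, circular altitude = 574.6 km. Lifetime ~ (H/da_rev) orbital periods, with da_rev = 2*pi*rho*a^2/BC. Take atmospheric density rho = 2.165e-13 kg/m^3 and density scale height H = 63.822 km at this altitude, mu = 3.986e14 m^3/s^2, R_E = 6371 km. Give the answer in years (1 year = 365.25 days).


a = R_E + alt = 6945.6000 km = 6.9456e+06 m
da_rev = 2*pi*rho*a^2/BC = 2*pi*2.165e-13*(6.9456e+06)^2/50.5 = 1.299469 m per revolution
N = H/da_rev = 63822.0000 m / 1.299469 m = 49113.9068 revolutions
P = 2*pi*sqrt(a^3/mu) = 5760.7082 s
lifetime = N*P = 49113.9068 * 5760.7082 = 2.8293088e+08 s = 3274.6630 days
years = 3274.6630 / 365.25 = 8.9655 years

8.9655 years


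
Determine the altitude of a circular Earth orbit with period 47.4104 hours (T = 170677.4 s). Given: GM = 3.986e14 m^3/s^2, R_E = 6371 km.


T = 170677.4 s
r = (mu*T^2/(4*pi^2))^(1/3) = (3.986e14 * 170677.4^2 / (4*pi^2))^(1/3)
r = 6.65033e+07 m = 66503.3003 km
alt = r - R_E = 66503.3003 - 6371 = 60132.3003 km

60132.3003 km


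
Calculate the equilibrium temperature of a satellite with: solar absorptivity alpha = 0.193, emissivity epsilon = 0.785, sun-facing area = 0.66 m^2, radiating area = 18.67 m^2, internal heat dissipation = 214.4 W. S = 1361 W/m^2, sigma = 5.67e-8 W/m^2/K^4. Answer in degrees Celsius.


Numerator = alpha*S*A_sun + Q_int = 0.193*1361*0.66 + 214.4 = 387.7642 W
Denominator = eps*sigma*A_rad = 0.785*5.67e-8*18.67 = 8.3099237e-07 W/K^4
T^4 = 4.6662785e+08 K^4
T = 146.9747 K = -126.1753 C

-126.1753 degrees Celsius


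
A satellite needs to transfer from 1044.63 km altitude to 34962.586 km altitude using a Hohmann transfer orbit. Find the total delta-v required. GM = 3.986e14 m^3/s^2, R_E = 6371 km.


r1 = 7415.6300 km = 7.41563e+06 m
r2 = 41333.5860 km = 4.1333586e+07 m
dv1 = sqrt(mu/r1)*(sqrt(2*r2/(r1+r2)) - 1) = 2215.6990 m/s
dv2 = sqrt(mu/r2)*(1 - sqrt(2*r1/(r1+r2))) = 1392.5351 m/s
total dv = |dv1| + |dv2| = 2215.6990 + 1392.5351 = 3608.2341 m/s = 3.6082 km/s

3.6082 km/s


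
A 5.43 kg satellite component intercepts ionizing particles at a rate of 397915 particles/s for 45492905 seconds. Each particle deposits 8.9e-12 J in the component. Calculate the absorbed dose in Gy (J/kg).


Total energy deposited = rate * time * E_per
  = 397915 * 45492905 * 8.9e-12 = 161.1106 J
Dose = E_total / mass = 161.1106 / 5.43
Dose = 29.6705 Gy

29.6705 Gy


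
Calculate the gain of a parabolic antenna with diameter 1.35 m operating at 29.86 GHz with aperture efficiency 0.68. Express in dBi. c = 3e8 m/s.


lambda = c/f = 3e8 / 2.986e+10 = 0.01004689 m
G = eta*(pi*D/lambda)^2 = 0.68*(pi*1.35/0.01004689)^2
G = 121175.0737 (linear)
G = 10*log10(121175.0737) = 50.8341 dBi

50.8341 dBi


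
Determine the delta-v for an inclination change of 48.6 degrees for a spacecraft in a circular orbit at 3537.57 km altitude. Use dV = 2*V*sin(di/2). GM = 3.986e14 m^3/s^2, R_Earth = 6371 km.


r = 9908.5700 km = 9.90857e+06 m
V = sqrt(mu/r) = 6342.5391 m/s
di = 48.6 deg = 0.84823 rad
dV = 2*V*sin(di/2) = 2*6342.5391*sin(0.424115)
dV = 5220.0919 m/s = 5.2201 km/s

5.2201 km/s


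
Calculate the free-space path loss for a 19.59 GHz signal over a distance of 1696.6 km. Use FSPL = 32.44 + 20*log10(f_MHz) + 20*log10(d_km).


f = 19.59 GHz = 19590.0000 MHz
d = 1696.6 km
FSPL = 32.44 + 20*log10(19590.0000) + 20*log10(1696.6)
FSPL = 32.44 + 85.8407 + 64.5916
FSPL = 182.8723 dB

182.8723 dB


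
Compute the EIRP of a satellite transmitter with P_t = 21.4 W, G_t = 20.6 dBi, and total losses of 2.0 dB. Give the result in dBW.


Pt = 21.4 W = 13.3041 dBW
EIRP = Pt_dBW + Gt - losses = 13.3041 + 20.6 - 2.0 = 31.9041 dBW

31.9041 dBW


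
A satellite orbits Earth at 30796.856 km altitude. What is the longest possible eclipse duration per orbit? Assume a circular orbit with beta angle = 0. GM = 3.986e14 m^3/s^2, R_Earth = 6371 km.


r = 37167.8560 km
T = 1188.5330 min
Eclipse fraction = arcsin(R_E/r)/pi = arcsin(6371.0000/37167.8560)/pi
= arcsin(0.1714116)/pi = 0.05483278
Eclipse duration = 0.05483278 * 1188.5330 = 65.1706 min

65.1706 minutes


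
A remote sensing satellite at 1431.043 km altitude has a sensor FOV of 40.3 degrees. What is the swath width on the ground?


FOV = 40.3 deg = 0.7033677 rad
swath = 2 * alt * tan(FOV/2) = 2 * 1431.043 * tan(0.3516838)
swath = 2 * 1431.043 * 0.3669379
swath = 1050.2078 km

1050.2078 km


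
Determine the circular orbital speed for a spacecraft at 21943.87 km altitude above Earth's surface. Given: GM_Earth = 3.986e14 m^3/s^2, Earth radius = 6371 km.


r = R_E + alt = 6371.0 + 21943.87 = 28314.8700 km = 2.831487e+07 m
v = sqrt(mu/r) = sqrt(3.986e14 / 2.831487e+07) = 3751.9873 m/s = 3.7520 km/s

3.7520 km/s


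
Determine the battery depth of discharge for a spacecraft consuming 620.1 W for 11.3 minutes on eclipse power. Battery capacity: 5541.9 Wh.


E_used = P * t / 60 = 620.1 * 11.3 / 60 = 116.7855 Wh
DOD = E_used / E_total * 100 = 116.7855 / 5541.9 * 100
DOD = 2.1073 %

2.1073 %


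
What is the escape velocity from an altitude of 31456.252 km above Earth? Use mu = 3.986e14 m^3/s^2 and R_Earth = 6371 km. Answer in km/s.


r = 6371.0 + 31456.252 = 37827.2520 km = 3.7827252e+07 m
v_esc = sqrt(2*mu/r) = sqrt(2*3.986e14 / 3.7827252e+07)
v_esc = 4590.7247 m/s = 4.5907 km/s

4.5907 km/s


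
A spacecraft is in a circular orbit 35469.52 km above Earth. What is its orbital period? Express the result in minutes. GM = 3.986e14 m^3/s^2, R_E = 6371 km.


r = 41840.5200 km = 4.184052e+07 m
T = 2*pi*sqrt(r^3/mu) = 2*pi*sqrt(7.3247232e+22 / 3.986e14)
T = 85173.9584 s = 1419.5660 min

1419.5660 minutes


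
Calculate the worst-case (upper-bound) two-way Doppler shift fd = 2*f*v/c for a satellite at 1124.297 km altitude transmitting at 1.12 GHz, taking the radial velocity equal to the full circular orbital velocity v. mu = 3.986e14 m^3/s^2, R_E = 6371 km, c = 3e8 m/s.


r = 7.495297e+06 m
v = sqrt(mu/r) = 7292.4628 m/s (worst-case radial velocity)
f = 1.12 GHz = 1.12e+09 Hz
fd = 2*f*v/c = 2*1.12e+09*7292.4628/3.0e+08
fd = 54450.3891 Hz

54450.3891 Hz


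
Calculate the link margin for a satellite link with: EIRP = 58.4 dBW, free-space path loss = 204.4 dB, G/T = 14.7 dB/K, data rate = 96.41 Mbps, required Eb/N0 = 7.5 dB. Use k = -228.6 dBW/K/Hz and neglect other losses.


C/N0 = EIRP - FSPL + G/T - k = 58.4 - 204.4 + 14.7 - (-228.6)
C/N0 = 97.3000 dB-Hz
R_b = 96.41 Mbps = 9.641e+07 bps -> 10*log10(R_b) = 79.8412 dB-Hz
Eb/N0 = C/N0 - 10*log10(R_b) = 97.3000 - 79.8412 = 17.4588 dB
Margin = Eb/N0 - Eb/N0_req = 17.4588 - 7.5 = 9.9588 dB (link closes)

9.9588 dB


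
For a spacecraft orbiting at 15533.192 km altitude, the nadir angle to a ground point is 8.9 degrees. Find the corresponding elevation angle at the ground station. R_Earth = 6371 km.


r = R_E + alt = 21904.1920 km
Law of sines in the satellite / Earth-center / ground-point triangle:
  sin(nadir)/R_E = sin(90 + el)/r  =>  cos(el) = (r/R_E)*sin(nadir)
cos(el) = (21904.1920 / 6371.0000) * sin(8.9 deg) = 0.5319112
el = arccos(0.5319112) = 57.8653 deg
(Earth-central angle = 90 - nadir - el = 23.2347 deg)

57.8653 degrees


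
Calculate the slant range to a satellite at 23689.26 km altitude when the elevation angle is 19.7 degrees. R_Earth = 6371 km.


h = 23689.26 km, el = 19.7 deg
d = -R_E*sin(el) + sqrt((R_E*sin(el))^2 + 2*R_E*h + h^2)
d = -6371.0000*sin(0.3438299) + sqrt((6371.0000*0.3370953)^2 + 2*6371.0000*23689.26 + 23689.26^2)
d = 27308.1282 km

27308.1282 km


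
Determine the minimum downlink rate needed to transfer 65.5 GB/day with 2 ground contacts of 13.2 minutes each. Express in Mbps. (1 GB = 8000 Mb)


total contact time = 2 * 13.2 * 60 = 1584.0000 s
data = 65.5 GB = 524000.0000 Mb
rate = 524000.0000 / 1584.0000 = 330.8081 Mbps

330.8081 Mbps


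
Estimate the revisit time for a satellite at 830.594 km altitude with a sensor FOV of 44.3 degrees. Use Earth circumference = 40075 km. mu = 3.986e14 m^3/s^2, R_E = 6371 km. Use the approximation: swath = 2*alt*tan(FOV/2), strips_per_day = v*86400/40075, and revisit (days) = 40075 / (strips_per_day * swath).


swath = 2*830.594*tan(0.3865904) = 676.2278 km
v = sqrt(mu/r) = 7439.6813 m/s = 7.4397 km/s
strips/day = v*86400/40075 = 7.4397*86400/40075 = 16.0396
coverage/day = strips * swath = 16.0396 * 676.2278 = 10846.4483 km
revisit = 40075 / 10846.4483 = 3.6948 days

3.6948 days


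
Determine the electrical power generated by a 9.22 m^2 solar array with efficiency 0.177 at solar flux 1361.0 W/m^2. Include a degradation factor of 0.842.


P = area * eta * S * degradation
P = 9.22 * 0.177 * 1361.0 * 0.842
P = 1870.1412 W

1870.1412 W


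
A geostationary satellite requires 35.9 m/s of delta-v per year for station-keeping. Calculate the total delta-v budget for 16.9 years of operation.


dV = rate * years = 35.9 * 16.9
dV = 606.7100 m/s

606.7100 m/s


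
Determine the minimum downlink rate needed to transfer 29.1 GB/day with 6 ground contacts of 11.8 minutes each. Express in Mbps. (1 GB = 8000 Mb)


total contact time = 6 * 11.8 * 60 = 4248.0000 s
data = 29.1 GB = 232800.0000 Mb
rate = 232800.0000 / 4248.0000 = 54.8023 Mbps

54.8023 Mbps


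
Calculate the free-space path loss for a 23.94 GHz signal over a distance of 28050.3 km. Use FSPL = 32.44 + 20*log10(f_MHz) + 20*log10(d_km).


f = 23.94 GHz = 23940.0000 MHz
d = 28050.3 km
FSPL = 32.44 + 20*log10(23940.0000) + 20*log10(28050.3)
FSPL = 32.44 + 87.5825 + 88.9588
FSPL = 208.9812 dB

208.9812 dB


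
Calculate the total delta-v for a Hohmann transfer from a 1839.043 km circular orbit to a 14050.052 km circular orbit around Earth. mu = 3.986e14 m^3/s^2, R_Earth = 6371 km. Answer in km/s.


r1 = 8210.0430 km = 8.210043e+06 m
r2 = 20421.0520 km = 2.0421052e+07 m
dv1 = sqrt(mu/r1)*(sqrt(2*r2/(r1+r2)) - 1) = 1354.2590 m/s
dv2 = sqrt(mu/r2)*(1 - sqrt(2*r1/(r1+r2))) = 1072.2522 m/s
total dv = |dv1| + |dv2| = 1354.2590 + 1072.2522 = 2426.5112 m/s = 2.4265 km/s

2.4265 km/s


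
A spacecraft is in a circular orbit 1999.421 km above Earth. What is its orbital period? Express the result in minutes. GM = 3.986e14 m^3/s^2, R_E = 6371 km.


r = 8370.4210 km = 8.370421e+06 m
T = 2*pi*sqrt(r^3/mu) = 2*pi*sqrt(5.8646474e+20 / 3.986e14)
T = 7621.3547 s = 127.0226 min

127.0226 minutes


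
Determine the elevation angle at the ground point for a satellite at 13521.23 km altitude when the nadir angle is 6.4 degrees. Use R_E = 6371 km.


r = R_E + alt = 19892.2300 km
Law of sines in the satellite / Earth-center / ground-point triangle:
  sin(nadir)/R_E = sin(90 + el)/r  =>  cos(el) = (r/R_E)*sin(nadir)
cos(el) = (19892.2300 / 6371.0000) * sin(6.4 deg) = 0.3480404
el = arccos(0.3480404) = 69.6325 deg
(Earth-central angle = 90 - nadir - el = 13.9675 deg)

69.6325 degrees


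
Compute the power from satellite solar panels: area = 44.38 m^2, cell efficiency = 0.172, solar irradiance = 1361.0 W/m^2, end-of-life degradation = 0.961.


P = area * eta * S * degradation
P = 44.38 * 0.172 * 1361.0 * 0.961
P = 9983.8318 W

9983.8318 W


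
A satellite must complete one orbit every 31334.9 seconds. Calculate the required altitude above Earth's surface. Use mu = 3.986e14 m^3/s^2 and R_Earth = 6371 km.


T = 31334.9 s
r = (mu*T^2/(4*pi^2))^(1/3) = (3.986e14 * 31334.9^2 / (4*pi^2))^(1/3)
r = 2.1482166e+07 m = 21482.1657 km
alt = r - R_E = 21482.1657 - 6371 = 15111.1657 km

15111.1657 km


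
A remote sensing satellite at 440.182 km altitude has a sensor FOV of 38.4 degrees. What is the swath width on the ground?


FOV = 38.4 deg = 0.6702064 rad
swath = 2 * alt * tan(FOV/2) = 2 * 440.182 * tan(0.3351032)
swath = 2 * 440.182 * 0.3482368
swath = 306.5752 km

306.5752 km


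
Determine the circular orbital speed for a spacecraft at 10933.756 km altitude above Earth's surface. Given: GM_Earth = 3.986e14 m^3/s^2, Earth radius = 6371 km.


r = R_E + alt = 6371.0 + 10933.756 = 17304.7560 km = 1.7304756e+07 m
v = sqrt(mu/r) = sqrt(3.986e14 / 1.7304756e+07) = 4799.3885 m/s = 4.7994 km/s

4.7994 km/s


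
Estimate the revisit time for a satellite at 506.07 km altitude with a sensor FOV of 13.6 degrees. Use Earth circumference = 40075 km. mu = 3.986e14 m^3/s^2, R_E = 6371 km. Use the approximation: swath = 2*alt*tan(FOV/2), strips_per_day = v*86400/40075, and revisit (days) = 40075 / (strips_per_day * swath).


swath = 2*506.07*tan(0.1186824) = 120.6904 km
v = sqrt(mu/r) = 7613.1945 m/s = 7.6132 km/s
strips/day = v*86400/40075 = 7.6132*86400/40075 = 16.4137
coverage/day = strips * swath = 16.4137 * 120.6904 = 1980.9788 km
revisit = 40075 / 1980.9788 = 20.2299 days

20.2299 days


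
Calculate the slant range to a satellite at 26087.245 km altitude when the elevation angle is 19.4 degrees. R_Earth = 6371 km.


h = 26087.245 km, el = 19.4 deg
d = -R_E*sin(el) + sqrt((R_E*sin(el))^2 + 2*R_E*h + h^2)
d = -6371.0000*sin(0.3385939) + sqrt((6371.0000*0.3321611)^2 + 2*6371.0000*26087.245 + 26087.245^2)
d = 29780.9224 km

29780.9224 km


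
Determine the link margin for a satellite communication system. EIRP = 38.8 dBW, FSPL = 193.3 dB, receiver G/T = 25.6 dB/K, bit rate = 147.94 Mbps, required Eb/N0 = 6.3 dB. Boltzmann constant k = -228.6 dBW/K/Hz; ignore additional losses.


C/N0 = EIRP - FSPL + G/T - k = 38.8 - 193.3 + 25.6 - (-228.6)
C/N0 = 99.7000 dB-Hz
R_b = 147.94 Mbps = 1.4794e+08 bps -> 10*log10(R_b) = 81.7009 dB-Hz
Eb/N0 = C/N0 - 10*log10(R_b) = 99.7000 - 81.7009 = 17.9991 dB
Margin = Eb/N0 - Eb/N0_req = 17.9991 - 6.3 = 11.6991 dB (link closes)

11.6991 dB


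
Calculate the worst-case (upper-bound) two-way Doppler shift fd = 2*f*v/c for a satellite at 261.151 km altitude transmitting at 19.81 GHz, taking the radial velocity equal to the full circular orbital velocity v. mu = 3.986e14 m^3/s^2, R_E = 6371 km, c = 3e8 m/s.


r = 6.632151e+06 m
v = sqrt(mu/r) = 7752.4941 m/s (worst-case radial velocity)
f = 19.81 GHz = 1.981e+10 Hz
fd = 2*f*v/c = 2*1.981e+10*7752.4941/3.0e+08
fd = 1.0238461e+06 Hz

1.0238e+06 Hz


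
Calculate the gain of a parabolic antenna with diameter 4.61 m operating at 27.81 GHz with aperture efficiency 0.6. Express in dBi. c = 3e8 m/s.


lambda = c/f = 3e8 / 2.781e+10 = 0.01078749 m
G = eta*(pi*D/lambda)^2 = 0.6*(pi*4.61/0.01078749)^2
G = 1.0814646e+06 (linear)
G = 10*log10(1.0814646e+06) = 60.3401 dBi

60.3401 dBi


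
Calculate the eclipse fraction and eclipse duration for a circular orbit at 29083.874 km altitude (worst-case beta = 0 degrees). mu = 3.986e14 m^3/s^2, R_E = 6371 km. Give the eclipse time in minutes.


r = 35454.8740 km
T = 1107.3219 min
Eclipse fraction = arcsin(R_E/r)/pi = arcsin(6371.0000/35454.8740)/pi
= arcsin(0.1796932)/pi = 0.0575105
Eclipse duration = 0.0575105 * 1107.3219 = 63.6826 min

63.6826 minutes


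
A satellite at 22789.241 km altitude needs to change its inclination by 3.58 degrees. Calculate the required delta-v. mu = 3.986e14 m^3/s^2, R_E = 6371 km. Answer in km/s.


r = 29160.2410 km = 2.9160241e+07 m
V = sqrt(mu/r) = 3697.2013 m/s
di = 3.58 deg = 0.06248279 rad
dV = 2*V*sin(di/2) = 2*3697.2013*sin(0.03124139)
dV = 230.9739 m/s = 0.2309739 km/s

0.2310 km/s


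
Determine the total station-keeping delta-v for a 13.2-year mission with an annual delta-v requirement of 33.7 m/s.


dV = rate * years = 33.7 * 13.2
dV = 444.8400 m/s

444.8400 m/s


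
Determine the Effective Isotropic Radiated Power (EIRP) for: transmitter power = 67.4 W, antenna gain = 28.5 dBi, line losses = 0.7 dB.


Pt = 67.4 W = 18.2866 dBW
EIRP = Pt_dBW + Gt - losses = 18.2866 + 28.5 - 0.7 = 46.0866 dBW

46.0866 dBW


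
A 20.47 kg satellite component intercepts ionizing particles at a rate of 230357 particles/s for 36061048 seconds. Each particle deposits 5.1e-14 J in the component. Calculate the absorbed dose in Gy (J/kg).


Total energy deposited = rate * time * E_per
  = 230357 * 36061048 * 5.1e-14 = 0.4236527 J
Dose = E_total / mass = 0.4236527 / 20.47
Dose = 0.02069627 Gy

0.0207 Gy


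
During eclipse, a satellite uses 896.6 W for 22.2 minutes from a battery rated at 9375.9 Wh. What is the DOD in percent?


E_used = P * t / 60 = 896.6 * 22.2 / 60 = 331.7420 Wh
DOD = E_used / E_total * 100 = 331.7420 / 9375.9 * 100
DOD = 3.5382 %

3.5382 %


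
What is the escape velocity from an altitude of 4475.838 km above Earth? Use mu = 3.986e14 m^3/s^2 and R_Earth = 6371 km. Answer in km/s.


r = 6371.0 + 4475.838 = 10846.8380 km = 1.0846838e+07 m
v_esc = sqrt(2*mu/r) = sqrt(2*3.986e14 / 1.0846838e+07)
v_esc = 8572.9851 m/s = 8.5730 km/s

8.5730 km/s


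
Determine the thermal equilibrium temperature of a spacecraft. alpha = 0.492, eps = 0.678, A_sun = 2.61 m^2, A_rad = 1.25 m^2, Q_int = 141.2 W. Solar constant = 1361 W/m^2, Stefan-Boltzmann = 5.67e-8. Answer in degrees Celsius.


Numerator = alpha*S*A_sun + Q_int = 0.492*1361*2.61 + 141.2 = 1888.8873 W
Denominator = eps*sigma*A_rad = 0.678*5.67e-8*1.25 = 4.805325e-08 W/K^4
T^4 = 3.9308212e+10 K^4
T = 445.2673 K = 172.1173 C

172.1173 degrees Celsius


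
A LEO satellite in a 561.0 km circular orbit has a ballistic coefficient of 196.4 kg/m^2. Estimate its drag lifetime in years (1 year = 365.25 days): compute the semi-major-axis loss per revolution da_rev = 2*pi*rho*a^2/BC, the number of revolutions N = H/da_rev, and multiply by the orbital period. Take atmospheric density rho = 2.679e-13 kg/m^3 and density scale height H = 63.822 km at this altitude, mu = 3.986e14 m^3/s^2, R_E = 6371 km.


a = R_E + alt = 6932.0000 km = 6.932e+06 m
da_rev = 2*pi*rho*a^2/BC = 2*pi*2.679e-13*(6.932e+06)^2/196.4 = 0.411839698 m per revolution
N = H/da_rev = 63822.0000 m / 0.411839698 m = 154968.0624 revolutions
P = 2*pi*sqrt(a^3/mu) = 5743.7966 s
lifetime = N*P = 154968.0624 * 5743.7966 = 8.9010503e+08 s = 10302.1416 days
years = 10302.1416 / 365.25 = 28.2057 years

28.2057 years


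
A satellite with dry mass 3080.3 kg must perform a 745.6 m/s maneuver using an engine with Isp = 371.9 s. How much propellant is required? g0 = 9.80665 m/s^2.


ve = Isp * g0 = 371.9 * 9.80665 = 3647.093135 m/s
mass ratio = exp(dv/ve) = exp(745.6/3647.093135) = 1.22683390
m_prop = m_dry * (mr - 1) = 3080.3 * (1.22683390 - 1)
m_prop = 698.7165 kg

698.7165 kg


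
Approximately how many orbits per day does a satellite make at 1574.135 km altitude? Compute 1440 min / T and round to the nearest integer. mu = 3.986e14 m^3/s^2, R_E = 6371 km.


r = 7.945135e+06 m
T = 2*pi*sqrt(r^3/mu) = 7047.9553 s = 117.4659 min
revs/day = 1440 / 117.4659 = 12.2589
Rounded: 12 revolutions per day

12 revolutions per day


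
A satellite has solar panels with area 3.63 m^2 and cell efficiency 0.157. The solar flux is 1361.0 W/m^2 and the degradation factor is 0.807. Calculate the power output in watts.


P = area * eta * S * degradation
P = 3.63 * 0.157 * 1361.0 * 0.807
P = 625.9475 W

625.9475 W


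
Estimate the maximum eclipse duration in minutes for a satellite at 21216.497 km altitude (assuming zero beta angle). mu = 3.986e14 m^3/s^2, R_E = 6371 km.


r = 27587.4970 km
T = 760.0259 min
Eclipse fraction = arcsin(R_E/r)/pi = arcsin(6371.0000/27587.4970)/pi
= arcsin(0.2309379)/pi = 0.07417944
Eclipse duration = 0.07417944 * 760.0259 = 56.3783 min

56.3783 minutes


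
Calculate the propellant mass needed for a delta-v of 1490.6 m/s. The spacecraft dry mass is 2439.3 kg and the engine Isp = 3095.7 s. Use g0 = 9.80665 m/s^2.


ve = Isp * g0 = 3095.7 * 9.80665 = 30358.446405 m/s
mass ratio = exp(dv/ve) = exp(1490.6/30358.446405) = 1.05032539
m_prop = m_dry * (mr - 1) = 2439.3 * (1.05032539 - 1)
m_prop = 122.7587 kg

122.7587 kg


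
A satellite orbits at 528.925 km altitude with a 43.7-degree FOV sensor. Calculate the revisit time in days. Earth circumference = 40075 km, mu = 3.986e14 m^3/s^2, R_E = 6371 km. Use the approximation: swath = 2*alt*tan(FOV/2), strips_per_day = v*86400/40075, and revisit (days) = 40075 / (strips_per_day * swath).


swath = 2*528.925*tan(0.3813544) = 424.1810 km
v = sqrt(mu/r) = 7600.5752 m/s = 7.6006 km/s
strips/day = v*86400/40075 = 7.6006*86400/40075 = 16.3865
coverage/day = strips * swath = 16.3865 * 424.1810 = 6950.8498 km
revisit = 40075 / 6950.8498 = 5.7655 days

5.7655 days


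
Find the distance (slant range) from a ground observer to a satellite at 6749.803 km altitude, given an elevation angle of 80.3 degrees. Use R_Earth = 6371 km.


h = 6749.803 km, el = 80.3 deg
d = -R_E*sin(el) + sqrt((R_E*sin(el))^2 + 2*R_E*h + h^2)
d = -6371.0000*sin(1.4015) + sqrt((6371.0000*0.9857035)^2 + 2*6371.0000*6749.803 + 6749.803^2)
d = 6796.9018 km

6796.9018 km


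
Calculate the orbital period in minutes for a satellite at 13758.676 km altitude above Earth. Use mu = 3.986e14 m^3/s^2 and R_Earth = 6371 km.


r = 20129.6760 km = 2.0129676e+07 m
T = 2*pi*sqrt(r^3/mu) = 2*pi*sqrt(8.1566223e+21 / 3.986e14)
T = 28422.7698 s = 473.7128 min

473.7128 minutes


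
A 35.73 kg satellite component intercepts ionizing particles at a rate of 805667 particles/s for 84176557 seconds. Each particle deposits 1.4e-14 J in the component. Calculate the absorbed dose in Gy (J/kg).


Total energy deposited = rate * time * E_per
  = 805667 * 84176557 * 1.4e-14 = 0.9494558 J
Dose = E_total / mass = 0.9494558 / 35.73
Dose = 0.02657307 Gy

0.0266 Gy


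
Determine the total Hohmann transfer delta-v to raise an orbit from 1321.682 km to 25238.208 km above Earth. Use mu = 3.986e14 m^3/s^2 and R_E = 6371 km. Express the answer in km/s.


r1 = 7692.6820 km = 7.692682e+06 m
r2 = 31609.2080 km = 3.1609208e+07 m
dv1 = sqrt(mu/r1)*(sqrt(2*r2/(r1+r2)) - 1) = 1931.1579 m/s
dv2 = sqrt(mu/r2)*(1 - sqrt(2*r1/(r1+r2))) = 1329.2706 m/s
total dv = |dv1| + |dv2| = 1931.1579 + 1329.2706 = 3260.4285 m/s = 3.2604 km/s

3.2604 km/s


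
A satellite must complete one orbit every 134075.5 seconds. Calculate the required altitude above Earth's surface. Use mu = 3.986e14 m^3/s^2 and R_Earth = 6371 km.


T = 134075.5 s
r = (mu*T^2/(4*pi^2))^(1/3) = (3.986e14 * 134075.5^2 / (4*pi^2))^(1/3)
r = 5.6618558e+07 m = 56618.5578 km
alt = r - R_E = 56618.5578 - 6371 = 50247.5578 km

50247.5578 km


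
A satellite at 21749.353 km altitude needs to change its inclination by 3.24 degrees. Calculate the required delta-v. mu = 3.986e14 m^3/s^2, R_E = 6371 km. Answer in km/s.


r = 28120.3530 km = 2.8120353e+07 m
V = sqrt(mu/r) = 3764.9418 m/s
di = 3.24 deg = 0.05654867 rad
dV = 2*V*sin(di/2) = 2*3764.9418*sin(0.02827433)
dV = 212.8741 m/s = 0.2128741 km/s

0.2129 km/s


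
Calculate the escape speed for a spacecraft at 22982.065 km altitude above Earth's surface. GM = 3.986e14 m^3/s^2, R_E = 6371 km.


r = 6371.0 + 22982.065 = 29353.0650 km = 2.9353065e+07 m
v_esc = sqrt(2*mu/r) = sqrt(2*3.986e14 / 2.9353065e+07)
v_esc = 5211.4301 m/s = 5.2114 km/s

5.2114 km/s


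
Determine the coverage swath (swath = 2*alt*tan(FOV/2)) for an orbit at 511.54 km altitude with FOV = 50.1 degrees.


FOV = 50.1 deg = 0.87441 rad
swath = 2 * alt * tan(FOV/2) = 2 * 511.54 * tan(0.437205)
swath = 2 * 511.54 * 0.4673705
swath = 478.1574 km

478.1574 km


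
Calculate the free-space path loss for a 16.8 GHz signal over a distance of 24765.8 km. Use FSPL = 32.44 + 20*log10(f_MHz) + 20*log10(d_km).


f = 16.8 GHz = 16800.0000 MHz
d = 24765.8 km
FSPL = 32.44 + 20*log10(16800.0000) + 20*log10(24765.8)
FSPL = 32.44 + 84.5062 + 87.8770
FSPL = 204.8232 dB

204.8232 dB


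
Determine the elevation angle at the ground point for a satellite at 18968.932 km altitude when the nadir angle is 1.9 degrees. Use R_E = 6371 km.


r = R_E + alt = 25339.9320 km
Law of sines in the satellite / Earth-center / ground-point triangle:
  sin(nadir)/R_E = sin(90 + el)/r  =>  cos(el) = (r/R_E)*sin(nadir)
cos(el) = (25339.9320 / 6371.0000) * sin(1.9 deg) = 0.131871
el = arccos(0.131871) = 82.4223 deg
(Earth-central angle = 90 - nadir - el = 5.6777 deg)

82.4223 degrees


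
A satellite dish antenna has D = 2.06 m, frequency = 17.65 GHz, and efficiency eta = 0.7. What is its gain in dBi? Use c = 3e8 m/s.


lambda = c/f = 3e8 / 1.765e+10 = 0.01699717 m
G = eta*(pi*D/lambda)^2 = 0.7*(pi*2.06/0.01699717)^2
G = 101479.6910 (linear)
G = 10*log10(101479.6910) = 50.0638 dBi

50.0638 dBi


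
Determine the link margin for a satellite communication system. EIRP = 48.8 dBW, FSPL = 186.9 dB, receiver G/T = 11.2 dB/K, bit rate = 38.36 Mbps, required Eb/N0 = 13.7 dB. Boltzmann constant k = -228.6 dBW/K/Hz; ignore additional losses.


C/N0 = EIRP - FSPL + G/T - k = 48.8 - 186.9 + 11.2 - (-228.6)
C/N0 = 101.7000 dB-Hz
R_b = 38.36 Mbps = 3.836e+07 bps -> 10*log10(R_b) = 75.8388 dB-Hz
Eb/N0 = C/N0 - 10*log10(R_b) = 101.7000 - 75.8388 = 25.8612 dB
Margin = Eb/N0 - Eb/N0_req = 25.8612 - 13.7 = 12.1612 dB (link closes)

12.1612 dB


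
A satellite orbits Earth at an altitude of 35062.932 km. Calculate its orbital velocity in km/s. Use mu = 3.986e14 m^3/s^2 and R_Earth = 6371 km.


r = R_E + alt = 6371.0 + 35062.932 = 41433.9320 km = 4.1433932e+07 m
v = sqrt(mu/r) = sqrt(3.986e14 / 4.1433932e+07) = 3101.6342 m/s = 3.1016 km/s

3.1016 km/s


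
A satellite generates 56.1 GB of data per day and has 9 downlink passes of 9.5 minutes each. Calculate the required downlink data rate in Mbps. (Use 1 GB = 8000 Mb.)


total contact time = 9 * 9.5 * 60 = 5130.0000 s
data = 56.1 GB = 448800.0000 Mb
rate = 448800.0000 / 5130.0000 = 87.4854 Mbps

87.4854 Mbps


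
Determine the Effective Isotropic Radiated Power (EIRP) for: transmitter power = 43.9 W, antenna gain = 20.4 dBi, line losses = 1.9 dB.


Pt = 43.9 W = 16.4246 dBW
EIRP = Pt_dBW + Gt - losses = 16.4246 + 20.4 - 1.9 = 34.9246 dBW

34.9246 dBW


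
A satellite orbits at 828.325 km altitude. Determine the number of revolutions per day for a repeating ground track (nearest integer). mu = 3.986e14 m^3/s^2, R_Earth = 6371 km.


r = 7.199325e+06 m
T = 2*pi*sqrt(r^3/mu) = 6079.2344 s = 101.3206 min
revs/day = 1440 / 101.3206 = 14.2123
Rounded: 14 revolutions per day

14 revolutions per day


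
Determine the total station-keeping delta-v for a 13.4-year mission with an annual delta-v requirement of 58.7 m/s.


dV = rate * years = 58.7 * 13.4
dV = 786.5800 m/s

786.5800 m/s


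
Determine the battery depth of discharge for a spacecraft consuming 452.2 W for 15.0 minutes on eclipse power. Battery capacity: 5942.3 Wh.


E_used = P * t / 60 = 452.2 * 15.0 / 60 = 113.0500 Wh
DOD = E_used / E_total * 100 = 113.0500 / 5942.3 * 100
DOD = 1.9025 %

1.9025 %


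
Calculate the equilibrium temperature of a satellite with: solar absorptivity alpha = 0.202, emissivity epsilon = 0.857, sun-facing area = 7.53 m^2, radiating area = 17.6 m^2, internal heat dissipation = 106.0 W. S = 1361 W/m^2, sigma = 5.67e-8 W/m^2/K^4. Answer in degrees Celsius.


Numerator = alpha*S*A_sun + Q_int = 0.202*1361*7.53 + 106.0 = 2176.1627 W
Denominator = eps*sigma*A_rad = 0.857*5.67e-8*17.6 = 8.5521744e-07 W/K^4
T^4 = 2.5445724e+09 K^4
T = 224.5969 K = -48.5531 C

-48.5531 degrees Celsius


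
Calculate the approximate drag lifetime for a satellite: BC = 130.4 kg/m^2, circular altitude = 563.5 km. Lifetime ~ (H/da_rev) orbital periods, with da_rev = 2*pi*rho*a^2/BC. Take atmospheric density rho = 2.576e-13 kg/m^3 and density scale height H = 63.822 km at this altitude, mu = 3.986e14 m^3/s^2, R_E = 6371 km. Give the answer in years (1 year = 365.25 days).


a = R_E + alt = 6934.5000 km = 6.9345e+06 m
da_rev = 2*pi*rho*a^2/BC = 2*pi*2.576e-13*(6.9345e+06)^2/130.4 = 0.596868199 m per revolution
N = H/da_rev = 63822.0000 m / 0.596868199 m = 106928.1293 revolutions
P = 2*pi*sqrt(a^3/mu) = 5746.9041 s
lifetime = N*P = 106928.1293 * 5746.9041 = 6.145057e+08 s = 7112.3345 days
years = 7112.3345 / 365.25 = 19.4725 years

19.4725 years


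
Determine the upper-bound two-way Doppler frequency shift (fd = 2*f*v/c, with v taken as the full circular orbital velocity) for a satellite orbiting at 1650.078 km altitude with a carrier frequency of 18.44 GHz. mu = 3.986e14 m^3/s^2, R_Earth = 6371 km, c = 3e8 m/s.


r = 8.021078e+06 m
v = sqrt(mu/r) = 7049.4020 m/s (worst-case radial velocity)
f = 18.44 GHz = 1.844e+10 Hz
fd = 2*f*v/c = 2*1.844e+10*7049.4020/3.0e+08
fd = 866606.4858 Hz

866606.4858 Hz


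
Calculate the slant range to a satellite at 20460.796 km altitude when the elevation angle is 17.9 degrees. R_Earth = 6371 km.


h = 20460.796 km, el = 17.9 deg
d = -R_E*sin(el) + sqrt((R_E*sin(el))^2 + 2*R_E*h + h^2)
d = -6371.0000*sin(0.3124139) + sqrt((6371.0000*0.3073566)^2 + 2*6371.0000*20460.796 + 20460.796^2)
d = 24179.7357 km

24179.7357 km


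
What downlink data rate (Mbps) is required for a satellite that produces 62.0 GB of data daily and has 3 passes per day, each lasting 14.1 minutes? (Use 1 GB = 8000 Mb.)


total contact time = 3 * 14.1 * 60 = 2538.0000 s
data = 62.0 GB = 496000.0000 Mb
rate = 496000.0000 / 2538.0000 = 195.4295 Mbps

195.4295 Mbps


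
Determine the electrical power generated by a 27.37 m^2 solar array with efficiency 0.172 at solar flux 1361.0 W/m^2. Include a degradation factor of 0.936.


P = area * eta * S * degradation
P = 27.37 * 0.172 * 1361.0 * 0.936
P = 5997.0438 W

5997.0438 W


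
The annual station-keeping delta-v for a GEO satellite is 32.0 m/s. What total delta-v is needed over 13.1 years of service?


dV = rate * years = 32.0 * 13.1
dV = 419.2000 m/s

419.2000 m/s


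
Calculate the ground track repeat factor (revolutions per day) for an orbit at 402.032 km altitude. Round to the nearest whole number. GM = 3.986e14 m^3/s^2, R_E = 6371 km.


r = 6.773032e+06 m
T = 2*pi*sqrt(r^3/mu) = 5547.3544 s = 92.4559 min
revs/day = 1440 / 92.4559 = 15.5750
Rounded: 16 revolutions per day

16 revolutions per day


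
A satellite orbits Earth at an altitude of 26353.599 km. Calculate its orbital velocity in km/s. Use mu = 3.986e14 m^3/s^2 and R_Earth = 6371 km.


r = R_E + alt = 6371.0 + 26353.599 = 32724.5990 km = 3.2724599e+07 m
v = sqrt(mu/r) = sqrt(3.986e14 / 3.2724599e+07) = 3490.0486 m/s = 3.4900 km/s

3.4900 km/s


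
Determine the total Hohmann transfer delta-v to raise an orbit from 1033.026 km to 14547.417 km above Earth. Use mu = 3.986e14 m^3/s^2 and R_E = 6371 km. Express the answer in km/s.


r1 = 7404.0260 km = 7.404026e+06 m
r2 = 20918.4170 km = 2.0918417e+07 m
dv1 = sqrt(mu/r1)*(sqrt(2*r2/(r1+r2)) - 1) = 1580.3422 m/s
dv2 = sqrt(mu/r2)*(1 - sqrt(2*r1/(r1+r2))) = 1208.8314 m/s
total dv = |dv1| + |dv2| = 1580.3422 + 1208.8314 = 2789.1736 m/s = 2.7892 km/s

2.7892 km/s


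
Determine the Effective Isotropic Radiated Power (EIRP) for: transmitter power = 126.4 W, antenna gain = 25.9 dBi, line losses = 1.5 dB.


Pt = 126.4 W = 21.0175 dBW
EIRP = Pt_dBW + Gt - losses = 21.0175 + 25.9 - 1.5 = 45.4175 dBW

45.4175 dBW


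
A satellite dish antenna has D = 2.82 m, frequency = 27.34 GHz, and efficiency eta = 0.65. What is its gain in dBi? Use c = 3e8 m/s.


lambda = c/f = 3e8 / 2.734e+10 = 0.01097293 m
G = eta*(pi*D/lambda)^2 = 0.65*(pi*2.82/0.01097293)^2
G = 423707.1861 (linear)
G = 10*log10(423707.1861) = 56.2707 dBi

56.2707 dBi


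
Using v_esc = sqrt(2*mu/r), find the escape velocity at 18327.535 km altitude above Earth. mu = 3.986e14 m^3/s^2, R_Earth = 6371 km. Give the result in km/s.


r = 6371.0 + 18327.535 = 24698.5350 km = 2.4698535e+07 m
v_esc = sqrt(2*mu/r) = sqrt(2*3.986e14 / 2.4698535e+07)
v_esc = 5681.3043 m/s = 5.6813 km/s

5.6813 km/s


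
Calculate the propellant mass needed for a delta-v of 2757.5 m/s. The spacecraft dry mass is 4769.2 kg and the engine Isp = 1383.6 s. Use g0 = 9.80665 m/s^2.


ve = Isp * g0 = 1383.6 * 9.80665 = 13568.480940 m/s
mass ratio = exp(dv/ve) = exp(2757.5/13568.480940) = 1.22535225
m_prop = m_dry * (mr - 1) = 4769.2 * (1.22535225 - 1)
m_prop = 1074.7499 kg

1074.7499 kg


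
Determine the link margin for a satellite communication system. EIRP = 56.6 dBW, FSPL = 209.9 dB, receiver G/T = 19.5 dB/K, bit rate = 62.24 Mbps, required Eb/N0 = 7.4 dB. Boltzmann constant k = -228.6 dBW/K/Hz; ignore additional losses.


C/N0 = EIRP - FSPL + G/T - k = 56.6 - 209.9 + 19.5 - (-228.6)
C/N0 = 94.8000 dB-Hz
R_b = 62.24 Mbps = 6.224e+07 bps -> 10*log10(R_b) = 77.9407 dB-Hz
Eb/N0 = C/N0 - 10*log10(R_b) = 94.8000 - 77.9407 = 16.8593 dB
Margin = Eb/N0 - Eb/N0_req = 16.8593 - 7.4 = 9.4593 dB (link closes)

9.4593 dB


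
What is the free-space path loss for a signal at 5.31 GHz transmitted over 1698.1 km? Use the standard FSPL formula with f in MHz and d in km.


f = 5.31 GHz = 5310.0000 MHz
d = 1698.1 km
FSPL = 32.44 + 20*log10(5310.0000) + 20*log10(1698.1)
FSPL = 32.44 + 74.5019 + 64.5993
FSPL = 171.5412 dB

171.5412 dB


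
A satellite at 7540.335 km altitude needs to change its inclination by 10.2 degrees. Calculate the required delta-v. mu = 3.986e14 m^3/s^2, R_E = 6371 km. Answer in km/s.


r = 13911.3350 km = 1.3911335e+07 m
V = sqrt(mu/r) = 5352.8398 m/s
di = 10.2 deg = 0.1780236 rad
dV = 2*V*sin(di/2) = 2*5352.8398*sin(0.08901179)
dV = 951.6739 m/s = 0.9516739 km/s

0.9517 km/s


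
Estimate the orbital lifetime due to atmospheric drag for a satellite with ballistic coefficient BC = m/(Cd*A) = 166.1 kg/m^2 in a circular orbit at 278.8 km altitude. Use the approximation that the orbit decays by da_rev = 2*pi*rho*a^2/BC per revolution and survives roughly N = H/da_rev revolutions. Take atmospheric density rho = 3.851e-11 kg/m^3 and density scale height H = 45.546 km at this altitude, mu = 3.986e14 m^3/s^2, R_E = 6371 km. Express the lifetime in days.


a = R_E + alt = 6649.8000 km = 6.6498e+06 m
da_rev = 2*pi*rho*a^2/BC = 2*pi*3.851e-11*(6.6498e+06)^2/166.1 = 64.417063 m per revolution
N = H/da_rev = 45546.0000 m / 64.417063 m = 707.0487 revolutions
P = 2*pi*sqrt(a^3/mu) = 5396.6481 s
lifetime = N*P = 707.0487 * 5396.6481 = 3.8156929e+06 s = 44.1631 days

44.1631 days


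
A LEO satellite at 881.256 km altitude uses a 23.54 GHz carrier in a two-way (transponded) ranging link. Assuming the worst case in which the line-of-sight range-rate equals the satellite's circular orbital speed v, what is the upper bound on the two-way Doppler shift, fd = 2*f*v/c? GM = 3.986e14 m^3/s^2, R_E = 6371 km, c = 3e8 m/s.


r = 7.252256e+06 m
v = sqrt(mu/r) = 7413.6501 m/s (worst-case radial velocity)
f = 23.54 GHz = 2.354e+10 Hz
fd = 2*f*v/c = 2*2.354e+10*7413.6501/3.0e+08
fd = 1.1634488e+06 Hz

1.1634e+06 Hz


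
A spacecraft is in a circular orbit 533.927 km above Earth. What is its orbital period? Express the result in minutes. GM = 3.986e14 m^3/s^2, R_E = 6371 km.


r = 6904.9270 km = 6.904927e+06 m
T = 2*pi*sqrt(r^3/mu) = 2*pi*sqrt(3.2921323e+20 / 3.986e14)
T = 5710.1808 s = 95.1697 min

95.1697 minutes


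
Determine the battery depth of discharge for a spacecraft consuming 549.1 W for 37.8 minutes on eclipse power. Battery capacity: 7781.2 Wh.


E_used = P * t / 60 = 549.1 * 37.8 / 60 = 345.9330 Wh
DOD = E_used / E_total * 100 = 345.9330 / 7781.2 * 100
DOD = 4.4458 %

4.4458 %


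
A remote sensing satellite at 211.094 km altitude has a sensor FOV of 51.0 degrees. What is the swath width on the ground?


FOV = 51.0 deg = 0.8901179 rad
swath = 2 * alt * tan(FOV/2) = 2 * 211.094 * tan(0.445059)
swath = 2 * 211.094 * 0.4769755
swath = 201.3733 km

201.3733 km


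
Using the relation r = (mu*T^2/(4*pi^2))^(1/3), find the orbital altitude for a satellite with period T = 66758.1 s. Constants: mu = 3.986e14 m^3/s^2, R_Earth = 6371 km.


T = 66758.1 s
r = (mu*T^2/(4*pi^2))^(1/3) = (3.986e14 * 66758.1^2 / (4*pi^2))^(1/3)
r = 3.5568195e+07 m = 35568.1954 km
alt = r - R_E = 35568.1954 - 6371 = 29197.1954 km

29197.1954 km


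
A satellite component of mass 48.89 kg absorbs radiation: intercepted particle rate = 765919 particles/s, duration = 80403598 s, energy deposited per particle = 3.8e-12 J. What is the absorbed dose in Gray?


Total energy deposited = rate * time * E_per
  = 765919 * 80403598 * 3.8e-12 = 234.0140 J
Dose = E_total / mass = 234.0140 / 48.89
Dose = 4.7865 Gy

4.7865 Gy


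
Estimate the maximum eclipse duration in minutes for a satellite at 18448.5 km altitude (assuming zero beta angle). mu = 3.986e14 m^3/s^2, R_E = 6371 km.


r = 24819.5000 km
T = 648.5590 min
Eclipse fraction = arcsin(R_E/r)/pi = arcsin(6371.0000/24819.5000)/pi
= arcsin(0.2566933)/pi = 0.08263303
Eclipse duration = 0.08263303 * 648.5590 = 53.5924 min

53.5924 minutes
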